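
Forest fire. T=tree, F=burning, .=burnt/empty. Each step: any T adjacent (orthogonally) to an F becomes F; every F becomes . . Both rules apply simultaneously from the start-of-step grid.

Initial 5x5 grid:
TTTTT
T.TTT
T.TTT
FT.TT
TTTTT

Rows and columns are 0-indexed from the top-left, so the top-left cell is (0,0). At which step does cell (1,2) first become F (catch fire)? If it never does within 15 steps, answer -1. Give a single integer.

Step 1: cell (1,2)='T' (+3 fires, +1 burnt)
Step 2: cell (1,2)='T' (+2 fires, +3 burnt)
Step 3: cell (1,2)='T' (+2 fires, +2 burnt)
Step 4: cell (1,2)='T' (+2 fires, +2 burnt)
Step 5: cell (1,2)='T' (+3 fires, +2 burnt)
Step 6: cell (1,2)='F' (+4 fires, +3 burnt)
  -> target ignites at step 6
Step 7: cell (1,2)='.' (+4 fires, +4 burnt)
Step 8: cell (1,2)='.' (+1 fires, +4 burnt)
Step 9: cell (1,2)='.' (+0 fires, +1 burnt)
  fire out at step 9

6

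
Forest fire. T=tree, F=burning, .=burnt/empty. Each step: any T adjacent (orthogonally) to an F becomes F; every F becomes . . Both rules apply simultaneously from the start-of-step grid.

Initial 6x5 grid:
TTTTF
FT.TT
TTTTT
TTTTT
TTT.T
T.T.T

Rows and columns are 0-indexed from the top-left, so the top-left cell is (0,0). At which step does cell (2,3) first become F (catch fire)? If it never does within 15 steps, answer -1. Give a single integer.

Step 1: cell (2,3)='T' (+5 fires, +2 burnt)
Step 2: cell (2,3)='T' (+6 fires, +5 burnt)
Step 3: cell (2,3)='F' (+5 fires, +6 burnt)
  -> target ignites at step 3
Step 4: cell (2,3)='.' (+5 fires, +5 burnt)
Step 5: cell (2,3)='.' (+2 fires, +5 burnt)
Step 6: cell (2,3)='.' (+1 fires, +2 burnt)
Step 7: cell (2,3)='.' (+0 fires, +1 burnt)
  fire out at step 7

3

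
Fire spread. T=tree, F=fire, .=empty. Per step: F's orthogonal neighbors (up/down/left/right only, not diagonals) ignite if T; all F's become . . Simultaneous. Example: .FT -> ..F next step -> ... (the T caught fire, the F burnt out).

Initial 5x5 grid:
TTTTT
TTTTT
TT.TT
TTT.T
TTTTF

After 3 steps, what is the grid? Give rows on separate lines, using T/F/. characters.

Step 1: 2 trees catch fire, 1 burn out
  TTTTT
  TTTTT
  TT.TT
  TTT.F
  TTTF.
Step 2: 2 trees catch fire, 2 burn out
  TTTTT
  TTTTT
  TT.TF
  TTT..
  TTF..
Step 3: 4 trees catch fire, 2 burn out
  TTTTT
  TTTTF
  TT.F.
  TTF..
  TF...

TTTTT
TTTTF
TT.F.
TTF..
TF...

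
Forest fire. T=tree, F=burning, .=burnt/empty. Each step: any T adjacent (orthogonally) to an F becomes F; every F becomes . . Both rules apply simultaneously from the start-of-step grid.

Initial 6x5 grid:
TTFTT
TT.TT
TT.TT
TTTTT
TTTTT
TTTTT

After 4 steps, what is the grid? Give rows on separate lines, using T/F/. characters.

Step 1: 2 trees catch fire, 1 burn out
  TF.FT
  TT.TT
  TT.TT
  TTTTT
  TTTTT
  TTTTT
Step 2: 4 trees catch fire, 2 burn out
  F...F
  TF.FT
  TT.TT
  TTTTT
  TTTTT
  TTTTT
Step 3: 4 trees catch fire, 4 burn out
  .....
  F...F
  TF.FT
  TTTTT
  TTTTT
  TTTTT
Step 4: 4 trees catch fire, 4 burn out
  .....
  .....
  F...F
  TFTFT
  TTTTT
  TTTTT

.....
.....
F...F
TFTFT
TTTTT
TTTTT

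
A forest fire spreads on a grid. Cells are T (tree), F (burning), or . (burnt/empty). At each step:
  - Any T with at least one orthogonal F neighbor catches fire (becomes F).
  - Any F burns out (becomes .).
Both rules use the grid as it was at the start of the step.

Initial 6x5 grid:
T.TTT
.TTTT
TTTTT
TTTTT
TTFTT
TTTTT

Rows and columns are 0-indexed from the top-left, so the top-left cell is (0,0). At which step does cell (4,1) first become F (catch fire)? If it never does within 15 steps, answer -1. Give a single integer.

Step 1: cell (4,1)='F' (+4 fires, +1 burnt)
  -> target ignites at step 1
Step 2: cell (4,1)='.' (+7 fires, +4 burnt)
Step 3: cell (4,1)='.' (+7 fires, +7 burnt)
Step 4: cell (4,1)='.' (+5 fires, +7 burnt)
Step 5: cell (4,1)='.' (+2 fires, +5 burnt)
Step 6: cell (4,1)='.' (+1 fires, +2 burnt)
Step 7: cell (4,1)='.' (+0 fires, +1 burnt)
  fire out at step 7

1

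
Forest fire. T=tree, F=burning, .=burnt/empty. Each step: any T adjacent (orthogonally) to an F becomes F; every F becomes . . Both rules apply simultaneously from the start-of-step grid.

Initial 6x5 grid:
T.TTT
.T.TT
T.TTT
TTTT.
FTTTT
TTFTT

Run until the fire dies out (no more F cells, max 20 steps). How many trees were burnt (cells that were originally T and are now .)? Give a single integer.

Step 1: +6 fires, +2 burnt (F count now 6)
Step 2: +5 fires, +6 burnt (F count now 5)
Step 3: +3 fires, +5 burnt (F count now 3)
Step 4: +1 fires, +3 burnt (F count now 1)
Step 5: +2 fires, +1 burnt (F count now 2)
Step 6: +2 fires, +2 burnt (F count now 2)
Step 7: +2 fires, +2 burnt (F count now 2)
Step 8: +0 fires, +2 burnt (F count now 0)
Fire out after step 8
Initially T: 23, now '.': 28
Total burnt (originally-T cells now '.'): 21

Answer: 21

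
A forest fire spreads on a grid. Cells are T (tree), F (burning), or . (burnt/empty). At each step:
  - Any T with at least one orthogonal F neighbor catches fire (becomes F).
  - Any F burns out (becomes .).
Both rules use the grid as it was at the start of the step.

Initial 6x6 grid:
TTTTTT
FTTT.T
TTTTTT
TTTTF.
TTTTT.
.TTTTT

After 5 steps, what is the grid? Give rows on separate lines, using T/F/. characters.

Step 1: 6 trees catch fire, 2 burn out
  FTTTTT
  .FTT.T
  FTTTFT
  TTTF..
  TTTTF.
  .TTTTT
Step 2: 9 trees catch fire, 6 burn out
  .FTTTT
  ..FT.T
  .FTF.F
  FTF...
  TTTF..
  .TTTFT
Step 3: 9 trees catch fire, 9 burn out
  ..FTTT
  ...F.F
  ..F...
  .F....
  FTF...
  .TTF.F
Step 4: 4 trees catch fire, 9 burn out
  ...FTF
  ......
  ......
  ......
  .F....
  .TF...
Step 5: 2 trees catch fire, 4 burn out
  ....F.
  ......
  ......
  ......
  ......
  .F....

....F.
......
......
......
......
.F....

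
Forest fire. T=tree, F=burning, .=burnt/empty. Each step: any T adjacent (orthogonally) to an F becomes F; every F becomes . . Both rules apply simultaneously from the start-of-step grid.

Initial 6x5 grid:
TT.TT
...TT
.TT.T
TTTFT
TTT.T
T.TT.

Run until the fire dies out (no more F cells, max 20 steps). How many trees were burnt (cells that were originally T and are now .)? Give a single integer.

Step 1: +2 fires, +1 burnt (F count now 2)
Step 2: +5 fires, +2 burnt (F count now 5)
Step 3: +5 fires, +5 burnt (F count now 5)
Step 4: +4 fires, +5 burnt (F count now 4)
Step 5: +2 fires, +4 burnt (F count now 2)
Step 6: +0 fires, +2 burnt (F count now 0)
Fire out after step 6
Initially T: 20, now '.': 28
Total burnt (originally-T cells now '.'): 18

Answer: 18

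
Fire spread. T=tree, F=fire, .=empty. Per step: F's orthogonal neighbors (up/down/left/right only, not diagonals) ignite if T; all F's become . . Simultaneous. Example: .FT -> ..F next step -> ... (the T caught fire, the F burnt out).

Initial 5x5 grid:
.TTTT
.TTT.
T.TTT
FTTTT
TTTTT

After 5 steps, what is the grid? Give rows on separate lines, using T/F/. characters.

Step 1: 3 trees catch fire, 1 burn out
  .TTTT
  .TTT.
  F.TTT
  .FTTT
  FTTTT
Step 2: 2 trees catch fire, 3 burn out
  .TTTT
  .TTT.
  ..TTT
  ..FTT
  .FTTT
Step 3: 3 trees catch fire, 2 burn out
  .TTTT
  .TTT.
  ..FTT
  ...FT
  ..FTT
Step 4: 4 trees catch fire, 3 burn out
  .TTTT
  .TFT.
  ...FT
  ....F
  ...FT
Step 5: 5 trees catch fire, 4 burn out
  .TFTT
  .F.F.
  ....F
  .....
  ....F

.TFTT
.F.F.
....F
.....
....F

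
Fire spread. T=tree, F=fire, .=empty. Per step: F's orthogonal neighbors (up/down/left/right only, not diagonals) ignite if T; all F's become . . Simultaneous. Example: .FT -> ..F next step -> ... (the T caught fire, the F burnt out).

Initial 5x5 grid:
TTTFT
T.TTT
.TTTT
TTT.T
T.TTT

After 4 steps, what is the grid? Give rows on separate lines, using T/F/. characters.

Step 1: 3 trees catch fire, 1 burn out
  TTF.F
  T.TFT
  .TTTT
  TTT.T
  T.TTT
Step 2: 4 trees catch fire, 3 burn out
  TF...
  T.F.F
  .TTFT
  TTT.T
  T.TTT
Step 3: 3 trees catch fire, 4 burn out
  F....
  T....
  .TF.F
  TTT.T
  T.TTT
Step 4: 4 trees catch fire, 3 burn out
  .....
  F....
  .F...
  TTF.F
  T.TTT

.....
F....
.F...
TTF.F
T.TTT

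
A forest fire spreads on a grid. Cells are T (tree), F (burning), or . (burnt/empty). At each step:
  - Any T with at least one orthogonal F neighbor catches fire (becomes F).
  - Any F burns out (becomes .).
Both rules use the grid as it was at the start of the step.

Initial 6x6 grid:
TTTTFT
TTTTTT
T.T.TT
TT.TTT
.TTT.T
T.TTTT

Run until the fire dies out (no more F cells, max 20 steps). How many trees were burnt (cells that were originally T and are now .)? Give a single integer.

Answer: 28

Derivation:
Step 1: +3 fires, +1 burnt (F count now 3)
Step 2: +4 fires, +3 burnt (F count now 4)
Step 3: +4 fires, +4 burnt (F count now 4)
Step 4: +5 fires, +4 burnt (F count now 5)
Step 5: +3 fires, +5 burnt (F count now 3)
Step 6: +4 fires, +3 burnt (F count now 4)
Step 7: +4 fires, +4 burnt (F count now 4)
Step 8: +1 fires, +4 burnt (F count now 1)
Step 9: +0 fires, +1 burnt (F count now 0)
Fire out after step 9
Initially T: 29, now '.': 35
Total burnt (originally-T cells now '.'): 28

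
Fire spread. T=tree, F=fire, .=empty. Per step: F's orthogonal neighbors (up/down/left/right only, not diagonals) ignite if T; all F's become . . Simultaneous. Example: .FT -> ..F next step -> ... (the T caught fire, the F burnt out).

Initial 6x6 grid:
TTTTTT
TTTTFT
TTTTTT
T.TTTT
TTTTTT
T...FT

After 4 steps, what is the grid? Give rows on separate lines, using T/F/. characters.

Step 1: 6 trees catch fire, 2 burn out
  TTTTFT
  TTTF.F
  TTTTFT
  T.TTTT
  TTTTFT
  T....F
Step 2: 8 trees catch fire, 6 burn out
  TTTF.F
  TTF...
  TTTF.F
  T.TTFT
  TTTF.F
  T.....
Step 3: 6 trees catch fire, 8 burn out
  TTF...
  TF....
  TTF...
  T.TF.F
  TTF...
  T.....
Step 4: 5 trees catch fire, 6 burn out
  TF....
  F.....
  TF....
  T.F...
  TF....
  T.....

TF....
F.....
TF....
T.F...
TF....
T.....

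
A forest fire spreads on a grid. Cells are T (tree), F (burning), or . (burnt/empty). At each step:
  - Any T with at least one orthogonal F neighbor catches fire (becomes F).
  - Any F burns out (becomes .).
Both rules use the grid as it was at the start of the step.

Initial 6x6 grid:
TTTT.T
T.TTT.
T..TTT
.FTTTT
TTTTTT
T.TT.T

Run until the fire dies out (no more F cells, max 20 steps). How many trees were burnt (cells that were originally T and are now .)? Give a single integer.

Step 1: +2 fires, +1 burnt (F count now 2)
Step 2: +3 fires, +2 burnt (F count now 3)
Step 3: +5 fires, +3 burnt (F count now 5)
Step 4: +5 fires, +5 burnt (F count now 5)
Step 5: +5 fires, +5 burnt (F count now 5)
Step 6: +2 fires, +5 burnt (F count now 2)
Step 7: +1 fires, +2 burnt (F count now 1)
Step 8: +1 fires, +1 burnt (F count now 1)
Step 9: +1 fires, +1 burnt (F count now 1)
Step 10: +1 fires, +1 burnt (F count now 1)
Step 11: +0 fires, +1 burnt (F count now 0)
Fire out after step 11
Initially T: 27, now '.': 35
Total burnt (originally-T cells now '.'): 26

Answer: 26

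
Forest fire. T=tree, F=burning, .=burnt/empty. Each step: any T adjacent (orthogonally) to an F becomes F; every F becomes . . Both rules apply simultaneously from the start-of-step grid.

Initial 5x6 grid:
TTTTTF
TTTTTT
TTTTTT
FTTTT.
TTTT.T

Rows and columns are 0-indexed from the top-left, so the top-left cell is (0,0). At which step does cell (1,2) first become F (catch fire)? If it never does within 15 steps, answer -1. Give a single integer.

Step 1: cell (1,2)='T' (+5 fires, +2 burnt)
Step 2: cell (1,2)='T' (+7 fires, +5 burnt)
Step 3: cell (1,2)='T' (+8 fires, +7 burnt)
Step 4: cell (1,2)='F' (+5 fires, +8 burnt)
  -> target ignites at step 4
Step 5: cell (1,2)='.' (+0 fires, +5 burnt)
  fire out at step 5

4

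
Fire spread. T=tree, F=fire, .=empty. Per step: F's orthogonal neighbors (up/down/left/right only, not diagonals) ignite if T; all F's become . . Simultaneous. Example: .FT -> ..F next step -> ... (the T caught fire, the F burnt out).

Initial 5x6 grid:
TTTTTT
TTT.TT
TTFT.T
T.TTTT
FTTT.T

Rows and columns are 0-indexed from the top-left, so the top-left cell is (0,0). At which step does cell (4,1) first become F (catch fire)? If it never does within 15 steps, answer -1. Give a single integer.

Step 1: cell (4,1)='F' (+6 fires, +2 burnt)
  -> target ignites at step 1
Step 2: cell (4,1)='.' (+5 fires, +6 burnt)
Step 3: cell (4,1)='.' (+5 fires, +5 burnt)
Step 4: cell (4,1)='.' (+3 fires, +5 burnt)
Step 5: cell (4,1)='.' (+4 fires, +3 burnt)
Step 6: cell (4,1)='.' (+1 fires, +4 burnt)
Step 7: cell (4,1)='.' (+0 fires, +1 burnt)
  fire out at step 7

1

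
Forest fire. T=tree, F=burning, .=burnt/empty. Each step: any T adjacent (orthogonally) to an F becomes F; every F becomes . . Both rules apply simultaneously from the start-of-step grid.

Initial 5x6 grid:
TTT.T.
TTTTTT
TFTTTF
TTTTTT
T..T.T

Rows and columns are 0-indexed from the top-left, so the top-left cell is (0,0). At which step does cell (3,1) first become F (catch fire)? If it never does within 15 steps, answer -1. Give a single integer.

Step 1: cell (3,1)='F' (+7 fires, +2 burnt)
  -> target ignites at step 1
Step 2: cell (3,1)='.' (+9 fires, +7 burnt)
Step 3: cell (3,1)='.' (+6 fires, +9 burnt)
Step 4: cell (3,1)='.' (+1 fires, +6 burnt)
Step 5: cell (3,1)='.' (+0 fires, +1 burnt)
  fire out at step 5

1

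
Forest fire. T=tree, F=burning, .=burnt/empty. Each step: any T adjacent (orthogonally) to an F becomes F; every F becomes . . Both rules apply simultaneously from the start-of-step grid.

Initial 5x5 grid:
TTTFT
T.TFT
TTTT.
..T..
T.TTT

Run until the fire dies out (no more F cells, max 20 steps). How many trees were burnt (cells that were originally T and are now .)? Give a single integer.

Step 1: +5 fires, +2 burnt (F count now 5)
Step 2: +2 fires, +5 burnt (F count now 2)
Step 3: +3 fires, +2 burnt (F count now 3)
Step 4: +3 fires, +3 burnt (F count now 3)
Step 5: +1 fires, +3 burnt (F count now 1)
Step 6: +1 fires, +1 burnt (F count now 1)
Step 7: +0 fires, +1 burnt (F count now 0)
Fire out after step 7
Initially T: 16, now '.': 24
Total burnt (originally-T cells now '.'): 15

Answer: 15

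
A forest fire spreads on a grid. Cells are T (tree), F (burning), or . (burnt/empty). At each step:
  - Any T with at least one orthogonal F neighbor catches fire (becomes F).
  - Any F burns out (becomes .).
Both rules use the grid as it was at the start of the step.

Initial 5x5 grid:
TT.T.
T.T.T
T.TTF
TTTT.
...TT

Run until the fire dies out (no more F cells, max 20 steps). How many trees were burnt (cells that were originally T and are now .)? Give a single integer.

Step 1: +2 fires, +1 burnt (F count now 2)
Step 2: +2 fires, +2 burnt (F count now 2)
Step 3: +3 fires, +2 burnt (F count now 3)
Step 4: +2 fires, +3 burnt (F count now 2)
Step 5: +1 fires, +2 burnt (F count now 1)
Step 6: +1 fires, +1 burnt (F count now 1)
Step 7: +1 fires, +1 burnt (F count now 1)
Step 8: +1 fires, +1 burnt (F count now 1)
Step 9: +1 fires, +1 burnt (F count now 1)
Step 10: +0 fires, +1 burnt (F count now 0)
Fire out after step 10
Initially T: 15, now '.': 24
Total burnt (originally-T cells now '.'): 14

Answer: 14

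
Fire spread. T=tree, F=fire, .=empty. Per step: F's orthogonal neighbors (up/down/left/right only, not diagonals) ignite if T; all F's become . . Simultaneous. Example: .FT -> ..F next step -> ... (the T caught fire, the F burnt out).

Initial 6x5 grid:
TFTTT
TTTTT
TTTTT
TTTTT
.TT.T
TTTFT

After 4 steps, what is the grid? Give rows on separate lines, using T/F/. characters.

Step 1: 5 trees catch fire, 2 burn out
  F.FTT
  TFTTT
  TTTTT
  TTTTT
  .TT.T
  TTF.F
Step 2: 7 trees catch fire, 5 burn out
  ...FT
  F.FTT
  TFTTT
  TTTTT
  .TF.F
  TF...
Step 3: 9 trees catch fire, 7 burn out
  ....F
  ...FT
  F.FTT
  TFFTF
  .F...
  F....
Step 4: 5 trees catch fire, 9 burn out
  .....
  ....F
  ...FF
  F..F.
  .....
  .....

.....
....F
...FF
F..F.
.....
.....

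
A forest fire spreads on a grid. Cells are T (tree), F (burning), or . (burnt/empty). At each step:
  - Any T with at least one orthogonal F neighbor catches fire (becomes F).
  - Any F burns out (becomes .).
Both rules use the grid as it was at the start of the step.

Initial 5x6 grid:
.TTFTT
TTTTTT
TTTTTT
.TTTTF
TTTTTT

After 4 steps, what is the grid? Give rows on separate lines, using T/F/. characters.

Step 1: 6 trees catch fire, 2 burn out
  .TF.FT
  TTTFTT
  TTTTTF
  .TTTF.
  TTTTTF
Step 2: 9 trees catch fire, 6 burn out
  .F...F
  TTF.FF
  TTTFF.
  .TTF..
  TTTTF.
Step 3: 4 trees catch fire, 9 burn out
  ......
  TF....
  TTF...
  .TF...
  TTTF..
Step 4: 4 trees catch fire, 4 burn out
  ......
  F.....
  TF....
  .F....
  TTF...

......
F.....
TF....
.F....
TTF...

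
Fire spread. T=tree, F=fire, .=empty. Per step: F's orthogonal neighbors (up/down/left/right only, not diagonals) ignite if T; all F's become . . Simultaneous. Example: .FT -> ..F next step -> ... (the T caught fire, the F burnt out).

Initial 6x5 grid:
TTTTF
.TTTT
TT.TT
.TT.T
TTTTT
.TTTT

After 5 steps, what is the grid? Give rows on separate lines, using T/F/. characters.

Step 1: 2 trees catch fire, 1 burn out
  TTTF.
  .TTTF
  TT.TT
  .TT.T
  TTTTT
  .TTTT
Step 2: 3 trees catch fire, 2 burn out
  TTF..
  .TTF.
  TT.TF
  .TT.T
  TTTTT
  .TTTT
Step 3: 4 trees catch fire, 3 burn out
  TF...
  .TF..
  TT.F.
  .TT.F
  TTTTT
  .TTTT
Step 4: 3 trees catch fire, 4 burn out
  F....
  .F...
  TT...
  .TT..
  TTTTF
  .TTTT
Step 5: 3 trees catch fire, 3 burn out
  .....
  .....
  TF...
  .TT..
  TTTF.
  .TTTF

.....
.....
TF...
.TT..
TTTF.
.TTTF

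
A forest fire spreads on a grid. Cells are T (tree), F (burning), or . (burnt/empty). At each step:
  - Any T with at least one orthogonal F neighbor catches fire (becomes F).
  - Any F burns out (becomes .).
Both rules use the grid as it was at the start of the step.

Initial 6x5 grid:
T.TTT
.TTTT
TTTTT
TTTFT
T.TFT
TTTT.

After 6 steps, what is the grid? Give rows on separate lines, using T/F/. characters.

Step 1: 6 trees catch fire, 2 burn out
  T.TTT
  .TTTT
  TTTFT
  TTF.F
  T.F.F
  TTTF.
Step 2: 5 trees catch fire, 6 burn out
  T.TTT
  .TTFT
  TTF.F
  TF...
  T....
  TTF..
Step 3: 6 trees catch fire, 5 burn out
  T.TFT
  .TF.F
  TF...
  F....
  T....
  TF...
Step 4: 6 trees catch fire, 6 burn out
  T.F.F
  .F...
  F....
  .....
  F....
  F....
Step 5: 0 trees catch fire, 6 burn out
  T....
  .....
  .....
  .....
  .....
  .....
Step 6: 0 trees catch fire, 0 burn out
  T....
  .....
  .....
  .....
  .....
  .....

T....
.....
.....
.....
.....
.....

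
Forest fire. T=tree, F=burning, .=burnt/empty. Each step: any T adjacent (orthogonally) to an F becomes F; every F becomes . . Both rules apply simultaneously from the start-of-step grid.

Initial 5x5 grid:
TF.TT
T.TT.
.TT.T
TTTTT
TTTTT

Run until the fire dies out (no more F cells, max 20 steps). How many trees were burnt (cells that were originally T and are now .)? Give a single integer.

Answer: 2

Derivation:
Step 1: +1 fires, +1 burnt (F count now 1)
Step 2: +1 fires, +1 burnt (F count now 1)
Step 3: +0 fires, +1 burnt (F count now 0)
Fire out after step 3
Initially T: 19, now '.': 8
Total burnt (originally-T cells now '.'): 2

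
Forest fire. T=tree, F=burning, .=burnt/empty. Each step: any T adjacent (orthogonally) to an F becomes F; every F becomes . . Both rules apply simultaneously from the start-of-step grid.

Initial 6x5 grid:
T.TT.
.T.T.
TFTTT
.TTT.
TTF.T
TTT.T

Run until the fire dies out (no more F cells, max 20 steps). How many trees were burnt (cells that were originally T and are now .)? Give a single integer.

Answer: 16

Derivation:
Step 1: +7 fires, +2 burnt (F count now 7)
Step 2: +4 fires, +7 burnt (F count now 4)
Step 3: +3 fires, +4 burnt (F count now 3)
Step 4: +1 fires, +3 burnt (F count now 1)
Step 5: +1 fires, +1 burnt (F count now 1)
Step 6: +0 fires, +1 burnt (F count now 0)
Fire out after step 6
Initially T: 19, now '.': 27
Total burnt (originally-T cells now '.'): 16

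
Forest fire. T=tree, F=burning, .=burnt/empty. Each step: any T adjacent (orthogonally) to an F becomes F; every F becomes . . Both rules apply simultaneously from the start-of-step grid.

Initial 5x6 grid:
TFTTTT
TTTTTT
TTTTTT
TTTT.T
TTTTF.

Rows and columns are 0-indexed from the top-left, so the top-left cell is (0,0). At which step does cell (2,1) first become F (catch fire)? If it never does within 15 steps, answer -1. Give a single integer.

Step 1: cell (2,1)='T' (+4 fires, +2 burnt)
Step 2: cell (2,1)='F' (+6 fires, +4 burnt)
  -> target ignites at step 2
Step 3: cell (2,1)='.' (+8 fires, +6 burnt)
Step 4: cell (2,1)='.' (+5 fires, +8 burnt)
Step 5: cell (2,1)='.' (+2 fires, +5 burnt)
Step 6: cell (2,1)='.' (+1 fires, +2 burnt)
Step 7: cell (2,1)='.' (+0 fires, +1 burnt)
  fire out at step 7

2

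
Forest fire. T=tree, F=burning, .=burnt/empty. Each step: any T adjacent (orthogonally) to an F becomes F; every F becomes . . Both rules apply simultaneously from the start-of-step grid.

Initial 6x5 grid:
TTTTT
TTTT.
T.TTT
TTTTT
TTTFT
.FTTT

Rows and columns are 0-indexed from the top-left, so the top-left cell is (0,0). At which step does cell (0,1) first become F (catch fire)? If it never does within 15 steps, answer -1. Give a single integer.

Step 1: cell (0,1)='T' (+6 fires, +2 burnt)
Step 2: cell (0,1)='T' (+6 fires, +6 burnt)
Step 3: cell (0,1)='T' (+4 fires, +6 burnt)
Step 4: cell (0,1)='T' (+3 fires, +4 burnt)
Step 5: cell (0,1)='T' (+4 fires, +3 burnt)
Step 6: cell (0,1)='F' (+2 fires, +4 burnt)
  -> target ignites at step 6
Step 7: cell (0,1)='.' (+0 fires, +2 burnt)
  fire out at step 7

6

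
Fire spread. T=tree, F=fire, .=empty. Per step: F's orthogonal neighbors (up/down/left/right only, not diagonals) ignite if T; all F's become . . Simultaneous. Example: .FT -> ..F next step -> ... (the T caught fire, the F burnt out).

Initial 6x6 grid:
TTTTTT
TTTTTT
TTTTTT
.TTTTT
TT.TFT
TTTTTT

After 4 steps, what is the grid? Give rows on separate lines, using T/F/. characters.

Step 1: 4 trees catch fire, 1 burn out
  TTTTTT
  TTTTTT
  TTTTTT
  .TTTFT
  TT.F.F
  TTTTFT
Step 2: 5 trees catch fire, 4 burn out
  TTTTTT
  TTTTTT
  TTTTFT
  .TTF.F
  TT....
  TTTF.F
Step 3: 5 trees catch fire, 5 burn out
  TTTTTT
  TTTTFT
  TTTF.F
  .TF...
  TT....
  TTF...
Step 4: 6 trees catch fire, 5 burn out
  TTTTFT
  TTTF.F
  TTF...
  .F....
  TT....
  TF....

TTTTFT
TTTF.F
TTF...
.F....
TT....
TF....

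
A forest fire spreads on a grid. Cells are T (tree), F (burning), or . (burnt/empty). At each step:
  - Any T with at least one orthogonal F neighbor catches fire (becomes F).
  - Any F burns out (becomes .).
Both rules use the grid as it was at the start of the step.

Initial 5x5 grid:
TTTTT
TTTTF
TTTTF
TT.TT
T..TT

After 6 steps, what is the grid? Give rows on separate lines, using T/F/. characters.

Step 1: 4 trees catch fire, 2 burn out
  TTTTF
  TTTF.
  TTTF.
  TT.TF
  T..TT
Step 2: 5 trees catch fire, 4 burn out
  TTTF.
  TTF..
  TTF..
  TT.F.
  T..TF
Step 3: 4 trees catch fire, 5 burn out
  TTF..
  TF...
  TF...
  TT...
  T..F.
Step 4: 4 trees catch fire, 4 burn out
  TF...
  F....
  F....
  TF...
  T....
Step 5: 2 trees catch fire, 4 burn out
  F....
  .....
  .....
  F....
  T....
Step 6: 1 trees catch fire, 2 burn out
  .....
  .....
  .....
  .....
  F....

.....
.....
.....
.....
F....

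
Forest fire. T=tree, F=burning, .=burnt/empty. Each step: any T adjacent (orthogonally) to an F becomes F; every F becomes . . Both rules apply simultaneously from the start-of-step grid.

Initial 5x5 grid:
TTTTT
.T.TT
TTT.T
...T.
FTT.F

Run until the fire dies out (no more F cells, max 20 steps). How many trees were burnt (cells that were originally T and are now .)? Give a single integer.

Answer: 2

Derivation:
Step 1: +1 fires, +2 burnt (F count now 1)
Step 2: +1 fires, +1 burnt (F count now 1)
Step 3: +0 fires, +1 burnt (F count now 0)
Fire out after step 3
Initially T: 15, now '.': 12
Total burnt (originally-T cells now '.'): 2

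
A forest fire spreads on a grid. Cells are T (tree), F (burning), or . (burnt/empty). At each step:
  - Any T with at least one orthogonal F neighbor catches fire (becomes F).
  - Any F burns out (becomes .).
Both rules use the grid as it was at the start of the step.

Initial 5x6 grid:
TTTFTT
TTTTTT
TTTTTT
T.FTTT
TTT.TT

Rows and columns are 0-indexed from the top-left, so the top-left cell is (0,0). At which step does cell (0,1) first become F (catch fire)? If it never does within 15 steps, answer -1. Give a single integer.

Step 1: cell (0,1)='T' (+6 fires, +2 burnt)
Step 2: cell (0,1)='F' (+8 fires, +6 burnt)
  -> target ignites at step 2
Step 3: cell (0,1)='.' (+8 fires, +8 burnt)
Step 4: cell (0,1)='.' (+4 fires, +8 burnt)
Step 5: cell (0,1)='.' (+0 fires, +4 burnt)
  fire out at step 5

2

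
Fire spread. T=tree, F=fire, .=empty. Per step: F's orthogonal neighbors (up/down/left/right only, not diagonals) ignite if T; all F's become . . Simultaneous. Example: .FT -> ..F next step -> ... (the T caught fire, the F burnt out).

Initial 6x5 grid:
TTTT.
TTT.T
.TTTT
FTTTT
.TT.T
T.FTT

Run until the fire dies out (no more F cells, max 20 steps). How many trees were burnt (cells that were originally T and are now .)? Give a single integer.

Step 1: +3 fires, +2 burnt (F count now 3)
Step 2: +4 fires, +3 burnt (F count now 4)
Step 3: +4 fires, +4 burnt (F count now 4)
Step 4: +5 fires, +4 burnt (F count now 5)
Step 5: +3 fires, +5 burnt (F count now 3)
Step 6: +2 fires, +3 burnt (F count now 2)
Step 7: +0 fires, +2 burnt (F count now 0)
Fire out after step 7
Initially T: 22, now '.': 29
Total burnt (originally-T cells now '.'): 21

Answer: 21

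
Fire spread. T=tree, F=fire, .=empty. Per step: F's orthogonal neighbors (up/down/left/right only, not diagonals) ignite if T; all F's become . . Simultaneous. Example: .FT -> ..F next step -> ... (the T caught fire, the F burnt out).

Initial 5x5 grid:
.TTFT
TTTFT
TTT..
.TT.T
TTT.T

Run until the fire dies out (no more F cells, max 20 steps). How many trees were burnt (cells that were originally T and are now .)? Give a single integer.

Answer: 15

Derivation:
Step 1: +4 fires, +2 burnt (F count now 4)
Step 2: +3 fires, +4 burnt (F count now 3)
Step 3: +3 fires, +3 burnt (F count now 3)
Step 4: +3 fires, +3 burnt (F count now 3)
Step 5: +1 fires, +3 burnt (F count now 1)
Step 6: +1 fires, +1 burnt (F count now 1)
Step 7: +0 fires, +1 burnt (F count now 0)
Fire out after step 7
Initially T: 17, now '.': 23
Total burnt (originally-T cells now '.'): 15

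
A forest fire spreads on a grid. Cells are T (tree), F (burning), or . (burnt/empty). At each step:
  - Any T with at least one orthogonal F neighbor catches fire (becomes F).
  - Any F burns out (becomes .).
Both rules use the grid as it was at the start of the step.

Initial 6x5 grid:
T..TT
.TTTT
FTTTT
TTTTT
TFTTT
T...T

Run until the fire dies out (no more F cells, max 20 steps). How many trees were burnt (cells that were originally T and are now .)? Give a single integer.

Step 1: +5 fires, +2 burnt (F count now 5)
Step 2: +5 fires, +5 burnt (F count now 5)
Step 3: +4 fires, +5 burnt (F count now 4)
Step 4: +4 fires, +4 burnt (F count now 4)
Step 5: +2 fires, +4 burnt (F count now 2)
Step 6: +1 fires, +2 burnt (F count now 1)
Step 7: +0 fires, +1 burnt (F count now 0)
Fire out after step 7
Initially T: 22, now '.': 29
Total burnt (originally-T cells now '.'): 21

Answer: 21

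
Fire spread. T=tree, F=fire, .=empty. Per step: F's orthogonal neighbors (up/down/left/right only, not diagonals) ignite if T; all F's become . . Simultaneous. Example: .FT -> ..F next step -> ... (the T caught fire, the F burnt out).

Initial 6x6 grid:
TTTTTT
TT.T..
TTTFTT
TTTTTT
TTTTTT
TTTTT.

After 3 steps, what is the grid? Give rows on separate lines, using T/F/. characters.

Step 1: 4 trees catch fire, 1 burn out
  TTTTTT
  TT.F..
  TTF.FT
  TTTFTT
  TTTTTT
  TTTTT.
Step 2: 6 trees catch fire, 4 burn out
  TTTFTT
  TT....
  TF...F
  TTF.FT
  TTTFTT
  TTTTT.
Step 3: 9 trees catch fire, 6 burn out
  TTF.FT
  TF....
  F.....
  TF...F
  TTF.FT
  TTTFT.

TTF.FT
TF....
F.....
TF...F
TTF.FT
TTTFT.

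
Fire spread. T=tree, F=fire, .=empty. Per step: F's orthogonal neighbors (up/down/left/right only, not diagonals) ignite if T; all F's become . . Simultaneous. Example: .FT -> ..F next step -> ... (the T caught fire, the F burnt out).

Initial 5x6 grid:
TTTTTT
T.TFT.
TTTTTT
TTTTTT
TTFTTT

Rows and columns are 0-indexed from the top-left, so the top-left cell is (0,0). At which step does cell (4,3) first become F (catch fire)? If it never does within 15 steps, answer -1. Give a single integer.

Step 1: cell (4,3)='F' (+7 fires, +2 burnt)
  -> target ignites at step 1
Step 2: cell (4,3)='.' (+8 fires, +7 burnt)
Step 3: cell (4,3)='.' (+7 fires, +8 burnt)
Step 4: cell (4,3)='.' (+3 fires, +7 burnt)
Step 5: cell (4,3)='.' (+1 fires, +3 burnt)
Step 6: cell (4,3)='.' (+0 fires, +1 burnt)
  fire out at step 6

1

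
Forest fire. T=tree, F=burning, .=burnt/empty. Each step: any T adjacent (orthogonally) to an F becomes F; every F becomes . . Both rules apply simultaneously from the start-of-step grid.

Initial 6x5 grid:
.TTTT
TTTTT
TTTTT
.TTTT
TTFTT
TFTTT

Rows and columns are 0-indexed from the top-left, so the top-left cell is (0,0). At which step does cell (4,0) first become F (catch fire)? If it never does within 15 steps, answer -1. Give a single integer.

Step 1: cell (4,0)='T' (+5 fires, +2 burnt)
Step 2: cell (4,0)='F' (+6 fires, +5 burnt)
  -> target ignites at step 2
Step 3: cell (4,0)='.' (+5 fires, +6 burnt)
Step 4: cell (4,0)='.' (+5 fires, +5 burnt)
Step 5: cell (4,0)='.' (+4 fires, +5 burnt)
Step 6: cell (4,0)='.' (+1 fires, +4 burnt)
Step 7: cell (4,0)='.' (+0 fires, +1 burnt)
  fire out at step 7

2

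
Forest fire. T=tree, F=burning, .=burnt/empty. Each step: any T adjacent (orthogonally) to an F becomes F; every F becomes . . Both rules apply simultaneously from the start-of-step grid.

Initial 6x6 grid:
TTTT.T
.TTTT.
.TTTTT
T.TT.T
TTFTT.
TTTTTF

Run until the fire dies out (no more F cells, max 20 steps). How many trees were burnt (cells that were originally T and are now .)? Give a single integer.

Step 1: +5 fires, +2 burnt (F count now 5)
Step 2: +6 fires, +5 burnt (F count now 6)
Step 3: +5 fires, +6 burnt (F count now 5)
Step 4: +4 fires, +5 burnt (F count now 4)
Step 5: +4 fires, +4 burnt (F count now 4)
Step 6: +2 fires, +4 burnt (F count now 2)
Step 7: +0 fires, +2 burnt (F count now 0)
Fire out after step 7
Initially T: 27, now '.': 35
Total burnt (originally-T cells now '.'): 26

Answer: 26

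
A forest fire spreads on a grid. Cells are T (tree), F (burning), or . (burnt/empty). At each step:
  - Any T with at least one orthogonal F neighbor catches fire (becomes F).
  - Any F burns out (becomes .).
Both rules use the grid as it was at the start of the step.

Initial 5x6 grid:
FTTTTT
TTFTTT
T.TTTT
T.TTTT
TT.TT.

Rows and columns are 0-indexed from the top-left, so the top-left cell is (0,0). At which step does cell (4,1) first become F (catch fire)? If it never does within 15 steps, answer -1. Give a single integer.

Step 1: cell (4,1)='T' (+6 fires, +2 burnt)
Step 2: cell (4,1)='T' (+5 fires, +6 burnt)
Step 3: cell (4,1)='T' (+5 fires, +5 burnt)
Step 4: cell (4,1)='T' (+5 fires, +5 burnt)
Step 5: cell (4,1)='F' (+3 fires, +5 burnt)
  -> target ignites at step 5
Step 6: cell (4,1)='.' (+0 fires, +3 burnt)
  fire out at step 6

5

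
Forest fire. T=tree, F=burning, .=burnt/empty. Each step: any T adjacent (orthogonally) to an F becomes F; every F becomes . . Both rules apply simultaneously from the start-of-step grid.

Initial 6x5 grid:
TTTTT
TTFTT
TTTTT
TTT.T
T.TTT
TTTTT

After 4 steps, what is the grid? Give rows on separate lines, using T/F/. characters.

Step 1: 4 trees catch fire, 1 burn out
  TTFTT
  TF.FT
  TTFTT
  TTT.T
  T.TTT
  TTTTT
Step 2: 7 trees catch fire, 4 burn out
  TF.FT
  F...F
  TF.FT
  TTF.T
  T.TTT
  TTTTT
Step 3: 6 trees catch fire, 7 burn out
  F...F
  .....
  F...F
  TF..T
  T.FTT
  TTTTT
Step 4: 4 trees catch fire, 6 burn out
  .....
  .....
  .....
  F...F
  T..FT
  TTFTT

.....
.....
.....
F...F
T..FT
TTFTT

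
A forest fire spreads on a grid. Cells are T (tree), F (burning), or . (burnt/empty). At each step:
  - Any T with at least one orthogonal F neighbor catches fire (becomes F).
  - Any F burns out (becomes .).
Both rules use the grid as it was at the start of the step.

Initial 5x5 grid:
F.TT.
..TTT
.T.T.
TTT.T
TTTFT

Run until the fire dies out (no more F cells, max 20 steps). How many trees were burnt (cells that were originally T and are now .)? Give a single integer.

Step 1: +2 fires, +2 burnt (F count now 2)
Step 2: +3 fires, +2 burnt (F count now 3)
Step 3: +2 fires, +3 burnt (F count now 2)
Step 4: +2 fires, +2 burnt (F count now 2)
Step 5: +0 fires, +2 burnt (F count now 0)
Fire out after step 5
Initially T: 15, now '.': 19
Total burnt (originally-T cells now '.'): 9

Answer: 9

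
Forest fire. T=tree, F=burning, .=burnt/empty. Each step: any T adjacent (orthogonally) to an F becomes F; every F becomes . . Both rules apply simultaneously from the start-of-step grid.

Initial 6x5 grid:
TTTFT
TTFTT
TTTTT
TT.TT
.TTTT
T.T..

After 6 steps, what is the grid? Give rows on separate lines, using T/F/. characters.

Step 1: 5 trees catch fire, 2 burn out
  TTF.F
  TF.FT
  TTFTT
  TT.TT
  .TTTT
  T.T..
Step 2: 5 trees catch fire, 5 burn out
  TF...
  F...F
  TF.FT
  TT.TT
  .TTTT
  T.T..
Step 3: 5 trees catch fire, 5 burn out
  F....
  .....
  F...F
  TF.FT
  .TTTT
  T.T..
Step 4: 4 trees catch fire, 5 burn out
  .....
  .....
  .....
  F...F
  .FTFT
  T.T..
Step 5: 2 trees catch fire, 4 burn out
  .....
  .....
  .....
  .....
  ..F.F
  T.T..
Step 6: 1 trees catch fire, 2 burn out
  .....
  .....
  .....
  .....
  .....
  T.F..

.....
.....
.....
.....
.....
T.F..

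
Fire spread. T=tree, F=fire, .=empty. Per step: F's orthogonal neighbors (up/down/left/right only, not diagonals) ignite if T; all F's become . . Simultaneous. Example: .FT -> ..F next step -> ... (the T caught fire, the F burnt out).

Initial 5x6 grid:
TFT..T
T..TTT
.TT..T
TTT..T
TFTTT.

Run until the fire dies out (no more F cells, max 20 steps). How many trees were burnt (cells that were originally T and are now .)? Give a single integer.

Step 1: +5 fires, +2 burnt (F count now 5)
Step 2: +5 fires, +5 burnt (F count now 5)
Step 3: +2 fires, +5 burnt (F count now 2)
Step 4: +0 fires, +2 burnt (F count now 0)
Fire out after step 4
Initially T: 18, now '.': 24
Total burnt (originally-T cells now '.'): 12

Answer: 12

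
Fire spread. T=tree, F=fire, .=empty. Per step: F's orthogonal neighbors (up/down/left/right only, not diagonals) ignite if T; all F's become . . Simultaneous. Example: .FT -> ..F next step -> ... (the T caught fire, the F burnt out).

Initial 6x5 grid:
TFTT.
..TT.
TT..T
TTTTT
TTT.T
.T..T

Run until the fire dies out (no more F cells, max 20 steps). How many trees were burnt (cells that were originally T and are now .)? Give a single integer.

Answer: 5

Derivation:
Step 1: +2 fires, +1 burnt (F count now 2)
Step 2: +2 fires, +2 burnt (F count now 2)
Step 3: +1 fires, +2 burnt (F count now 1)
Step 4: +0 fires, +1 burnt (F count now 0)
Fire out after step 4
Initially T: 19, now '.': 16
Total burnt (originally-T cells now '.'): 5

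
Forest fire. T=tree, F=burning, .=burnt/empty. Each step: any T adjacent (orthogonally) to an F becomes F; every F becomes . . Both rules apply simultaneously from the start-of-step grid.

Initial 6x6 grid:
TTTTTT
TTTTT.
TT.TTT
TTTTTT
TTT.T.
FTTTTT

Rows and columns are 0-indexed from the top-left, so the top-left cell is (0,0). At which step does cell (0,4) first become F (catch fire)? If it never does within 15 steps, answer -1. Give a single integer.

Step 1: cell (0,4)='T' (+2 fires, +1 burnt)
Step 2: cell (0,4)='T' (+3 fires, +2 burnt)
Step 3: cell (0,4)='T' (+4 fires, +3 burnt)
Step 4: cell (0,4)='T' (+4 fires, +4 burnt)
Step 5: cell (0,4)='T' (+5 fires, +4 burnt)
Step 6: cell (0,4)='T' (+4 fires, +5 burnt)
Step 7: cell (0,4)='T' (+4 fires, +4 burnt)
Step 8: cell (0,4)='T' (+3 fires, +4 burnt)
Step 9: cell (0,4)='F' (+1 fires, +3 burnt)
  -> target ignites at step 9
Step 10: cell (0,4)='.' (+1 fires, +1 burnt)
Step 11: cell (0,4)='.' (+0 fires, +1 burnt)
  fire out at step 11

9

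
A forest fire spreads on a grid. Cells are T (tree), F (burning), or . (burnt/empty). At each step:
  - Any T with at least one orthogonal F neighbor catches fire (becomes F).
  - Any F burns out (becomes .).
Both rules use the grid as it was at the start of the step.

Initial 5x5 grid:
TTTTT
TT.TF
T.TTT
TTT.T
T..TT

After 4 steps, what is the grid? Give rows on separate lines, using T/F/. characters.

Step 1: 3 trees catch fire, 1 burn out
  TTTTF
  TT.F.
  T.TTF
  TTT.T
  T..TT
Step 2: 3 trees catch fire, 3 burn out
  TTTF.
  TT...
  T.TF.
  TTT.F
  T..TT
Step 3: 3 trees catch fire, 3 burn out
  TTF..
  TT...
  T.F..
  TTT..
  T..TF
Step 4: 3 trees catch fire, 3 burn out
  TF...
  TT...
  T....
  TTF..
  T..F.

TF...
TT...
T....
TTF..
T..F.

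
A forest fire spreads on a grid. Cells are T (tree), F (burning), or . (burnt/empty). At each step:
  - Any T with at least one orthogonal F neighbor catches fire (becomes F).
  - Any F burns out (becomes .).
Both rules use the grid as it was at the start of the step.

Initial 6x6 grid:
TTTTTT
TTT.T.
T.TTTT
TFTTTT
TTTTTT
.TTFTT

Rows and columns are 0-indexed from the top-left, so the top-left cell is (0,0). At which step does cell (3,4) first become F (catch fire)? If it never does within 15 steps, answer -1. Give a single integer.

Step 1: cell (3,4)='T' (+6 fires, +2 burnt)
Step 2: cell (3,4)='T' (+8 fires, +6 burnt)
Step 3: cell (3,4)='F' (+5 fires, +8 burnt)
  -> target ignites at step 3
Step 4: cell (3,4)='.' (+5 fires, +5 burnt)
Step 5: cell (3,4)='.' (+4 fires, +5 burnt)
Step 6: cell (3,4)='.' (+1 fires, +4 burnt)
Step 7: cell (3,4)='.' (+1 fires, +1 burnt)
Step 8: cell (3,4)='.' (+0 fires, +1 burnt)
  fire out at step 8

3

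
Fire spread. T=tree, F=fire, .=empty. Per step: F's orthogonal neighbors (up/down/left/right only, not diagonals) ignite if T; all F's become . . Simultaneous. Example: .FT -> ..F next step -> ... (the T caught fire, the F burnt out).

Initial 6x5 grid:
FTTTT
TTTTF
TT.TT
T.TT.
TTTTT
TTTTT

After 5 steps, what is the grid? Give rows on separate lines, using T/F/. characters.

Step 1: 5 trees catch fire, 2 burn out
  .FTTF
  FTTF.
  TT.TF
  T.TT.
  TTTTT
  TTTTT
Step 2: 6 trees catch fire, 5 burn out
  ..FF.
  .FF..
  FT.F.
  T.TT.
  TTTTT
  TTTTT
Step 3: 3 trees catch fire, 6 burn out
  .....
  .....
  .F...
  F.TF.
  TTTTT
  TTTTT
Step 4: 3 trees catch fire, 3 burn out
  .....
  .....
  .....
  ..F..
  FTTFT
  TTTTT
Step 5: 5 trees catch fire, 3 burn out
  .....
  .....
  .....
  .....
  .FF.F
  FTTFT

.....
.....
.....
.....
.FF.F
FTTFT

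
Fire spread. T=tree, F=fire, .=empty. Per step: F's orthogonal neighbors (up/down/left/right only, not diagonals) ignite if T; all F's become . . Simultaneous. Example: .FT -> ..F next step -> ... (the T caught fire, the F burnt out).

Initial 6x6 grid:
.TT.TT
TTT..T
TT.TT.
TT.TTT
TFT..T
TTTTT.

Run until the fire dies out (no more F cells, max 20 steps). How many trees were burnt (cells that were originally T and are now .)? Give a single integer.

Answer: 16

Derivation:
Step 1: +4 fires, +1 burnt (F count now 4)
Step 2: +4 fires, +4 burnt (F count now 4)
Step 3: +3 fires, +4 burnt (F count now 3)
Step 4: +4 fires, +3 burnt (F count now 4)
Step 5: +1 fires, +4 burnt (F count now 1)
Step 6: +0 fires, +1 burnt (F count now 0)
Fire out after step 6
Initially T: 25, now '.': 27
Total burnt (originally-T cells now '.'): 16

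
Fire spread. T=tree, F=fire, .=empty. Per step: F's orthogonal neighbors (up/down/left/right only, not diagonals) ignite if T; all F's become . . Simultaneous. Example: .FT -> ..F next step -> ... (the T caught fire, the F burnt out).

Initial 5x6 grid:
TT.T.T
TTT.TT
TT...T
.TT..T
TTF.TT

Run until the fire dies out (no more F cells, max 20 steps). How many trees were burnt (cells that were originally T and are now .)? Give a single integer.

Step 1: +2 fires, +1 burnt (F count now 2)
Step 2: +2 fires, +2 burnt (F count now 2)
Step 3: +1 fires, +2 burnt (F count now 1)
Step 4: +2 fires, +1 burnt (F count now 2)
Step 5: +3 fires, +2 burnt (F count now 3)
Step 6: +1 fires, +3 burnt (F count now 1)
Step 7: +0 fires, +1 burnt (F count now 0)
Fire out after step 7
Initially T: 19, now '.': 22
Total burnt (originally-T cells now '.'): 11

Answer: 11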